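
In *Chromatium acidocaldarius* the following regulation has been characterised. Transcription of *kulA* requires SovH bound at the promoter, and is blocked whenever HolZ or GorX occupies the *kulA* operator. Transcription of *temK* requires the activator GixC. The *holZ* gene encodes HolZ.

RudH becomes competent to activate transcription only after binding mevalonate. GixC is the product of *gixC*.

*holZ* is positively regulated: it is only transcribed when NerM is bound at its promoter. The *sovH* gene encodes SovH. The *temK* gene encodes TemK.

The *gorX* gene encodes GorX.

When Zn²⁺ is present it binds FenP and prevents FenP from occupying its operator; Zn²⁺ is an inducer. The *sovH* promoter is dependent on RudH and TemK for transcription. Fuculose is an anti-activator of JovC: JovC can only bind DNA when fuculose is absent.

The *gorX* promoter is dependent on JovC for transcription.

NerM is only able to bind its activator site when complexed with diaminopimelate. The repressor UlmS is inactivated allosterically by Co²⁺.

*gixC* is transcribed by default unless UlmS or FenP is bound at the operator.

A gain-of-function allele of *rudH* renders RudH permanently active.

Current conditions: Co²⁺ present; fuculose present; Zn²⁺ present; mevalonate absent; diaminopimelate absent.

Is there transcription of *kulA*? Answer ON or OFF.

ON

Diaminopimelate is absent, so NerM is inactive.
Required activator NerM is absent, so *holZ* is not transcribed.
So HolZ is not produced.
RudH is constitutively active in this strain.
Co²⁺ is present, so UlmS is inactive.
Zn²⁺ is present, so FenP is inactive.
With no repressor bound, *gixC* is transcribed.
So GixC is produced and active.
No repressor is bound and GixC is active, so *temK* is transcribed.
So TemK is produced and active.
No repressor is bound and RudH and TemK are active, so *sovH* is transcribed.
So SovH is produced and active.
Fuculose is present, so JovC is inactive.
Required activator JovC is absent, so *gorX* is not transcribed.
So GorX is not produced.
No repressor is bound and SovH is active, so *kulA* is transcribed.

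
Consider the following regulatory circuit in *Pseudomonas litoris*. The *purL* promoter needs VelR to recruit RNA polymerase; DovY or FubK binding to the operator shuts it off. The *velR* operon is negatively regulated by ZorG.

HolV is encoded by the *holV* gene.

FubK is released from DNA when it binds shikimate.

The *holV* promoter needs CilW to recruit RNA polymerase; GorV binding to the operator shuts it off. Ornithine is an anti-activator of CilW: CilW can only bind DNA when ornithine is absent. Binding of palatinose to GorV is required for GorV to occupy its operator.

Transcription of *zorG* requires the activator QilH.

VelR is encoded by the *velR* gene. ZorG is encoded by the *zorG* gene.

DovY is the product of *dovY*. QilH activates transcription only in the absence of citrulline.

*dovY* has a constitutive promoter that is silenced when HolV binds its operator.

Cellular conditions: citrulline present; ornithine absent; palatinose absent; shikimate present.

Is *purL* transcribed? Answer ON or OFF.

ON

Citrulline is present, so QilH is inactive.
Required activator QilH is absent, so *zorG* is not transcribed.
So ZorG is not produced.
With no repressor bound, *velR* is transcribed.
So VelR is produced and active.
Ornithine is absent, so CilW is active.
Palatinose is absent, so GorV is inactive.
No repressor is bound and CilW is active, so *holV* is transcribed.
So HolV is produced and active.
With repressor HolV bound, *dovY* is not transcribed.
So DovY is not produced.
Shikimate is present, so FubK is inactive.
No repressor is bound and VelR is active, so *purL* is transcribed.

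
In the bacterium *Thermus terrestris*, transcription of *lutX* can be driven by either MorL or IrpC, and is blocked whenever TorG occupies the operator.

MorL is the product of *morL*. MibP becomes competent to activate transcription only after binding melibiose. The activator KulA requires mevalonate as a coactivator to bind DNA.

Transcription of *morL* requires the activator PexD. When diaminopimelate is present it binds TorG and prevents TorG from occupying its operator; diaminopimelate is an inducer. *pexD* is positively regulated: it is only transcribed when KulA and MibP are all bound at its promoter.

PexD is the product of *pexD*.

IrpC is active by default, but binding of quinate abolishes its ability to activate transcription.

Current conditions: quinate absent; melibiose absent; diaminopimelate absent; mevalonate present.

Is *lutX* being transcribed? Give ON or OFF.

OFF

Mevalonate is present, so KulA is active.
Melibiose is absent, so MibP is inactive.
Required activator MibP is absent, so *pexD* is not transcribed.
So PexD is not produced.
Required activator PexD is absent, so *morL* is not transcribed.
So MorL is not produced.
Diaminopimelate is absent, so TorG is active.
Quinate is absent, so IrpC is active.
With repressor TorG bound, *lutX* is not transcribed.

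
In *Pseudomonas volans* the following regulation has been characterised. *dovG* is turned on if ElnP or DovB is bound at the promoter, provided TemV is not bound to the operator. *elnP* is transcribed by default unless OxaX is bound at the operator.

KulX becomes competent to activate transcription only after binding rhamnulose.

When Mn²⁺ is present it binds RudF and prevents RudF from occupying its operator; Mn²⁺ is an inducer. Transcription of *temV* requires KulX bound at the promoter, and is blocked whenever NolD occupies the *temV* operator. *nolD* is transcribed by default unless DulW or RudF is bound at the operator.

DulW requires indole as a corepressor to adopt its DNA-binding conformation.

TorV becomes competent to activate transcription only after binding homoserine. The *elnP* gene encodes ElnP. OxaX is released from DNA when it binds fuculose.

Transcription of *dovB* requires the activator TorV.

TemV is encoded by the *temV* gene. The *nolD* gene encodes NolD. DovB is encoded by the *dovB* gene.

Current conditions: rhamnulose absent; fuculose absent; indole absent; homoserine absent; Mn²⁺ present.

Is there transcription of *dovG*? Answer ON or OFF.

OFF

Fuculose is absent, so OxaX is active.
With repressor OxaX bound, *elnP* is not transcribed.
So ElnP is not produced.
Homoserine is absent, so TorV is inactive.
Required activator TorV is absent, so *dovB* is not transcribed.
So DovB is not produced.
Indole is absent, so DulW is inactive.
Mn²⁺ is present, so RudF is inactive.
With no repressor bound, *nolD* is transcribed.
So NolD is produced and active.
Rhamnulose is absent, so KulX is inactive.
With repressor NolD bound, *temV* is not transcribed.
So TemV is not produced.
No activator is available at the *dovG* promoter, so *dovG* is not transcribed.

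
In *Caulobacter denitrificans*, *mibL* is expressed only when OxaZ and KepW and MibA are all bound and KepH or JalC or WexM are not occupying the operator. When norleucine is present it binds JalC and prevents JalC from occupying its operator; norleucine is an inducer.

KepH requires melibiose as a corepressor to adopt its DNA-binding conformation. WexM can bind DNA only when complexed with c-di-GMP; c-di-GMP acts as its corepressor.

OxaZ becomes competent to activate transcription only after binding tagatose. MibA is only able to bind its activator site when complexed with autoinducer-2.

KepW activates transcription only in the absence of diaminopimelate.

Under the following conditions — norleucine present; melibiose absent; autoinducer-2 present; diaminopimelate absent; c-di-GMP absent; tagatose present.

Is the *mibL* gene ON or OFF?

ON

Tagatose is present, so OxaZ is active.
Diaminopimelate is absent, so KepW is active.
Melibiose is absent, so KepH is inactive.
Autoinducer-2 is present, so MibA is active.
Norleucine is present, so JalC is inactive.
c-di-GMP is absent, so WexM is inactive.
No repressor is bound and OxaZ and KepW and MibA are active, so *mibL* is transcribed.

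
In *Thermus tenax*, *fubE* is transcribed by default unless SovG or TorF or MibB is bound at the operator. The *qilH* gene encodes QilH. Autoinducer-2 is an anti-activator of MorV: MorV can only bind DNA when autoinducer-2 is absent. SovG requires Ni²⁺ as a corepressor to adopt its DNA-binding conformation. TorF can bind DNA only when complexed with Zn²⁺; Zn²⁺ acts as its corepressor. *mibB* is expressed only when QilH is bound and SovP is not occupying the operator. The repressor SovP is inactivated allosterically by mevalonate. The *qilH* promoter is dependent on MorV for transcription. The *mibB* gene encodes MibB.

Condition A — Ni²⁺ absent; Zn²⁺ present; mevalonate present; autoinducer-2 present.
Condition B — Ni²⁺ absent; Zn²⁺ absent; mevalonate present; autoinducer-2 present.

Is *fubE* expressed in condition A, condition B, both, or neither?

B only

Condition A:
Ni²⁺ is absent, so SovG is inactive.
Zn²⁺ is present, so TorF is active.
Mevalonate is present, so SovP is inactive.
Autoinducer-2 is present, so MorV is inactive.
Required activator MorV is absent, so *qilH* is not transcribed.
So QilH is not produced.
Required activator QilH is absent, so *mibB* is not transcribed.
So MibB is not produced.
With repressor TorF bound, *fubE* is not transcribed.
→ *fubE* is OFF in A.
Condition B:
Ni²⁺ is absent, so SovG is inactive.
Zn²⁺ is absent, so TorF is inactive.
Mevalonate is present, so SovP is inactive.
Autoinducer-2 is present, so MorV is inactive.
Required activator MorV is absent, so *qilH* is not transcribed.
So QilH is not produced.
Required activator QilH is absent, so *mibB* is not transcribed.
So MibB is not produced.
With no repressor bound, *fubE* is transcribed.
→ *fubE* is ON in B.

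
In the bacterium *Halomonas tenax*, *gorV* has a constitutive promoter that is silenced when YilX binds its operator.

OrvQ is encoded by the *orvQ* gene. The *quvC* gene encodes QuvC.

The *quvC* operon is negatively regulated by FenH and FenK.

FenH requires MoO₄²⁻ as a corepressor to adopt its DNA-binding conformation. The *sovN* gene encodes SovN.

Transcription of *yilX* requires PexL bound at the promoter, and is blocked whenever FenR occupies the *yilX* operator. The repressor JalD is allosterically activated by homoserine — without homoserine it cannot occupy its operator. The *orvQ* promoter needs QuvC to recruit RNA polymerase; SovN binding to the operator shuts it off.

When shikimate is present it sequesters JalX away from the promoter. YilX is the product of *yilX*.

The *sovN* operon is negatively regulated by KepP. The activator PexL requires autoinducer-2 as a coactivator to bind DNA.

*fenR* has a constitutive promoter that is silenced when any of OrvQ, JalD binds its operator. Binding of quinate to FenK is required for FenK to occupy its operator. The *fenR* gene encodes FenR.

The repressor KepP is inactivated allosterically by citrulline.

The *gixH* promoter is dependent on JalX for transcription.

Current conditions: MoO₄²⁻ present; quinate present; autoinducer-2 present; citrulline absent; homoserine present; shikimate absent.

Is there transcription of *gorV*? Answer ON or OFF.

MoO₄²⁻ is present, so FenH is active.
Quinate is present, so FenK is active.
With repressor FenH bound, *quvC* is not transcribed.
So QuvC is not produced.
Citrulline is absent, so KepP is active.
With repressor KepP bound, *sovN* is not transcribed.
So SovN is not produced.
Required activator QuvC is absent, so *orvQ* is not transcribed.
So OrvQ is not produced.
Homoserine is present, so JalD is active.
With repressor JalD bound, *fenR* is not transcribed.
So FenR is not produced.
Autoinducer-2 is present, so PexL is active.
No repressor is bound and PexL is active, so *yilX* is transcribed.
So YilX is produced and active.
With repressor YilX bound, *gorV* is not transcribed.

OFF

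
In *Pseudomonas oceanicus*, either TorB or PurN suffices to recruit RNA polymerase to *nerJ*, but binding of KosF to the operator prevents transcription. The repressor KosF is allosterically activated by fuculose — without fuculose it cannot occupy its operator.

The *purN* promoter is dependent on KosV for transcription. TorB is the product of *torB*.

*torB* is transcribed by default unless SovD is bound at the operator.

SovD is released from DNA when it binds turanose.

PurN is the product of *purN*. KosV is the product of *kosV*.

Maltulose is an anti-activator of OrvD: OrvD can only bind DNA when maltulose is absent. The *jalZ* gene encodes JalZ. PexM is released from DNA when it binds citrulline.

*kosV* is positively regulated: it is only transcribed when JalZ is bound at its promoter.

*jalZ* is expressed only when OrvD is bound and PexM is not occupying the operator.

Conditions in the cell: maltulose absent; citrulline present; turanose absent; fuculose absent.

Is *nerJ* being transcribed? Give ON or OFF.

Turanose is absent, so SovD is active.
With repressor SovD bound, *torB* is not transcribed.
So TorB is not produced.
Fuculose is absent, so KosF is inactive.
Maltulose is absent, so OrvD is active.
Citrulline is present, so PexM is inactive.
No repressor is bound and OrvD is active, so *jalZ* is transcribed.
So JalZ is produced and active.
No repressor is bound and JalZ is active, so *kosV* is transcribed.
So KosV is produced and active.
No repressor is bound and KosV is active, so *purN* is transcribed.
So PurN is produced and active.
Activator PurN is present, so *nerJ* is transcribed.

ON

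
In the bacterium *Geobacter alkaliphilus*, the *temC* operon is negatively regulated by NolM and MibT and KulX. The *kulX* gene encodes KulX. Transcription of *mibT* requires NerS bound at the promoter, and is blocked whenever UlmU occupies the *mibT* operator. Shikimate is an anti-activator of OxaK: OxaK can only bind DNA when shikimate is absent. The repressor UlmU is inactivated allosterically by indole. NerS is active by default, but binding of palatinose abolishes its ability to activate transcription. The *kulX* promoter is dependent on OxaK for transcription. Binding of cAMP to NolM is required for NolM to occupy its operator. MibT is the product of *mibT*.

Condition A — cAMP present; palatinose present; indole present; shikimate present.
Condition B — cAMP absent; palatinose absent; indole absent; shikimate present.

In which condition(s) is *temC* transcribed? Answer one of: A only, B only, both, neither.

B only

Condition A:
cAMP is present, so NolM is active.
Palatinose is present, so NerS is inactive.
Indole is present, so UlmU is inactive.
Required activator NerS is absent, so *mibT* is not transcribed.
So MibT is not produced.
Shikimate is present, so OxaK is inactive.
Required activator OxaK is absent, so *kulX* is not transcribed.
So KulX is not produced.
With repressor NolM bound, *temC* is not transcribed.
→ *temC* is OFF in A.
Condition B:
cAMP is absent, so NolM is inactive.
Palatinose is absent, so NerS is active.
Indole is absent, so UlmU is active.
With repressor UlmU bound, *mibT* is not transcribed.
So MibT is not produced.
Shikimate is present, so OxaK is inactive.
Required activator OxaK is absent, so *kulX* is not transcribed.
So KulX is not produced.
With no repressor bound, *temC* is transcribed.
→ *temC* is ON in B.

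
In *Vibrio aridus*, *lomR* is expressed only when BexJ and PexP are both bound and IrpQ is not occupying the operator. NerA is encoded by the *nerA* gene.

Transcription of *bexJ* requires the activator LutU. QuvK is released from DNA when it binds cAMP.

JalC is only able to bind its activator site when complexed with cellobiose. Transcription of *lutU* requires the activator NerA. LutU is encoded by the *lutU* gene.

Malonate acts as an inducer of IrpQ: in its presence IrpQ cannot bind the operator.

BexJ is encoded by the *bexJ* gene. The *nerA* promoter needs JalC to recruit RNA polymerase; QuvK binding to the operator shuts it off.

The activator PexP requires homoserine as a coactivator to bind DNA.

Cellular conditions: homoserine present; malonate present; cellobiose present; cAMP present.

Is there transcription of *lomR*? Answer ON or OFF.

ON

Malonate is present, so IrpQ is inactive.
cAMP is present, so QuvK is inactive.
Cellobiose is present, so JalC is active.
No repressor is bound and JalC is active, so *nerA* is transcribed.
So NerA is produced and active.
No repressor is bound and NerA is active, so *lutU* is transcribed.
So LutU is produced and active.
No repressor is bound and LutU is active, so *bexJ* is transcribed.
So BexJ is produced and active.
Homoserine is present, so PexP is active.
No repressor is bound and BexJ and PexP are active, so *lomR* is transcribed.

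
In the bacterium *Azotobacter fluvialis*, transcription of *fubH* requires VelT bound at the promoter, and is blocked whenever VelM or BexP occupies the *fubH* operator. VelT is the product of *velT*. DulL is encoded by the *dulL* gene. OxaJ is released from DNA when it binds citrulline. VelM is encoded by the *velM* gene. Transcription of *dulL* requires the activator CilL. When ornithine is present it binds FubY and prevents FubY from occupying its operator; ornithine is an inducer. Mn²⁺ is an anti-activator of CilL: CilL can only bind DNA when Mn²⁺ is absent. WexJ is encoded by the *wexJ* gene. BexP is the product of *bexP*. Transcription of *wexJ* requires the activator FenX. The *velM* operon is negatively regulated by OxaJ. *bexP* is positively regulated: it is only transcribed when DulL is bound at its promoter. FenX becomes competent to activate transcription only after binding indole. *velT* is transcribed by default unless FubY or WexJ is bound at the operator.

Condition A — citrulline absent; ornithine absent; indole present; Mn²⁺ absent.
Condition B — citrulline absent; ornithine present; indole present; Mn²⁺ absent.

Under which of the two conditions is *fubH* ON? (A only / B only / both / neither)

Condition A:
Citrulline is absent, so OxaJ is active.
With repressor OxaJ bound, *velM* is not transcribed.
So VelM is not produced.
Ornithine is absent, so FubY is active.
Indole is present, so FenX is active.
No repressor is bound and FenX is active, so *wexJ* is transcribed.
So WexJ is produced and active.
With repressor FubY bound, *velT* is not transcribed.
So VelT is not produced.
Mn²⁺ is absent, so CilL is active.
No repressor is bound and CilL is active, so *dulL* is transcribed.
So DulL is produced and active.
No repressor is bound and DulL is active, so *bexP* is transcribed.
So BexP is produced and active.
With repressor BexP bound, *fubH* is not transcribed.
→ *fubH* is OFF in A.
Condition B:
Citrulline is absent, so OxaJ is active.
With repressor OxaJ bound, *velM* is not transcribed.
So VelM is not produced.
Ornithine is present, so FubY is inactive.
Indole is present, so FenX is active.
No repressor is bound and FenX is active, so *wexJ* is transcribed.
So WexJ is produced and active.
With repressor WexJ bound, *velT* is not transcribed.
So VelT is not produced.
Mn²⁺ is absent, so CilL is active.
No repressor is bound and CilL is active, so *dulL* is transcribed.
So DulL is produced and active.
No repressor is bound and DulL is active, so *bexP* is transcribed.
So BexP is produced and active.
With repressor BexP bound, *fubH* is not transcribed.
→ *fubH* is OFF in B.

neither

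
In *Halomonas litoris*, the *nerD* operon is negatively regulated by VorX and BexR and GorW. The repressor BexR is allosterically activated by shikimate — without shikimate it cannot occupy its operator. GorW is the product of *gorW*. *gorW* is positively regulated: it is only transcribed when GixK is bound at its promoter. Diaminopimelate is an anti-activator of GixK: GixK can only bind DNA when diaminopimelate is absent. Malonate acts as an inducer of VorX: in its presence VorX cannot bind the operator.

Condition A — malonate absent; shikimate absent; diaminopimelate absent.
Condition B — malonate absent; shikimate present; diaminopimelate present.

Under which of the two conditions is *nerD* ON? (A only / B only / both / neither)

Condition A:
Malonate is absent, so VorX is active.
Shikimate is absent, so BexR is inactive.
Diaminopimelate is absent, so GixK is active.
No repressor is bound and GixK is active, so *gorW* is transcribed.
So GorW is produced and active.
With repressor VorX bound, *nerD* is not transcribed.
→ *nerD* is OFF in A.
Condition B:
Malonate is absent, so VorX is active.
Shikimate is present, so BexR is active.
Diaminopimelate is present, so GixK is inactive.
Required activator GixK is absent, so *gorW* is not transcribed.
So GorW is not produced.
With repressor VorX bound, *nerD* is not transcribed.
→ *nerD* is OFF in B.

neither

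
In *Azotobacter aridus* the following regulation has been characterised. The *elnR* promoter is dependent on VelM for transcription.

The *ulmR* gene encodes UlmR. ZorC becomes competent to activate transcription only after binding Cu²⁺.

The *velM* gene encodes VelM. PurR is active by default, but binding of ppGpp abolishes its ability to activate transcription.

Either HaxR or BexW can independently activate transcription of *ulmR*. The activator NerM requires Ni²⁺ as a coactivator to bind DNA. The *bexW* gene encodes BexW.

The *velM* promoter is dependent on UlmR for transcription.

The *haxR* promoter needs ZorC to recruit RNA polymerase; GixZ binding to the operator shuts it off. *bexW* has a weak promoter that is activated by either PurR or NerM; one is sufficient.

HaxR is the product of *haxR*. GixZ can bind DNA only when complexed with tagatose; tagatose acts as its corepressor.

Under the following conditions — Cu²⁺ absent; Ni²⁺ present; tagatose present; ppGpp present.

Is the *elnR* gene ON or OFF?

Tagatose is present, so GixZ is active.
Cu²⁺ is absent, so ZorC is inactive.
With repressor GixZ bound, *haxR* is not transcribed.
So HaxR is not produced.
ppGpp is present, so PurR is inactive.
Ni²⁺ is present, so NerM is active.
Activator NerM is present, so *bexW* is transcribed.
So BexW is produced and active.
Activator BexW is present, so *ulmR* is transcribed.
So UlmR is produced and active.
No repressor is bound and UlmR is active, so *velM* is transcribed.
So VelM is produced and active.
No repressor is bound and VelM is active, so *elnR* is transcribed.

ON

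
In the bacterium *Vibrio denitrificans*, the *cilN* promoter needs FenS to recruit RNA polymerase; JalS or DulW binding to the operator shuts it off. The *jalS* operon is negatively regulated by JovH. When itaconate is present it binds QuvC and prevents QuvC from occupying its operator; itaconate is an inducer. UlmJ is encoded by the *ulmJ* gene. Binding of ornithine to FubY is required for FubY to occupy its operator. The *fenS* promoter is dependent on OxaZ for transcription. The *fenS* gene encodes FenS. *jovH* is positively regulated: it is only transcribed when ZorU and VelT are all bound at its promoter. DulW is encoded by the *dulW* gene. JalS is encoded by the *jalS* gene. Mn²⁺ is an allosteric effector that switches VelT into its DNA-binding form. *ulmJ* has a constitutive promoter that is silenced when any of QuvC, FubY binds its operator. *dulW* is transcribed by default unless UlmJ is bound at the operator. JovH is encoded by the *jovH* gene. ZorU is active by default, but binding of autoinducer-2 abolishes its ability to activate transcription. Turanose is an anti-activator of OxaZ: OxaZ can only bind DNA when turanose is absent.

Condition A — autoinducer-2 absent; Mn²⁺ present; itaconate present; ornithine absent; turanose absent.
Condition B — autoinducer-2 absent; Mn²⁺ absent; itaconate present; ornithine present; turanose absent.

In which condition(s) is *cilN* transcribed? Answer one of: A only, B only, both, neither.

Condition A:
Autoinducer-2 is absent, so ZorU is active.
Mn²⁺ is present, so VelT is active.
No repressor is bound and ZorU and VelT are active, so *jovH* is transcribed.
So JovH is produced and active.
With repressor JovH bound, *jalS* is not transcribed.
So JalS is not produced.
Itaconate is present, so QuvC is inactive.
Ornithine is absent, so FubY is inactive.
With no repressor bound, *ulmJ* is transcribed.
So UlmJ is produced and active.
With repressor UlmJ bound, *dulW* is not transcribed.
So DulW is not produced.
Turanose is absent, so OxaZ is active.
No repressor is bound and OxaZ is active, so *fenS* is transcribed.
So FenS is produced and active.
No repressor is bound and FenS is active, so *cilN* is transcribed.
→ *cilN* is ON in A.
Condition B:
Autoinducer-2 is absent, so ZorU is active.
Mn²⁺ is absent, so VelT is inactive.
Required activator VelT is absent, so *jovH* is not transcribed.
So JovH is not produced.
With no repressor bound, *jalS* is transcribed.
So JalS is produced and active.
Itaconate is present, so QuvC is inactive.
Ornithine is present, so FubY is active.
With repressor FubY bound, *ulmJ* is not transcribed.
So UlmJ is not produced.
With no repressor bound, *dulW* is transcribed.
So DulW is produced and active.
Turanose is absent, so OxaZ is active.
No repressor is bound and OxaZ is active, so *fenS* is transcribed.
So FenS is produced and active.
With repressor JalS bound, *cilN* is not transcribed.
→ *cilN* is OFF in B.

A only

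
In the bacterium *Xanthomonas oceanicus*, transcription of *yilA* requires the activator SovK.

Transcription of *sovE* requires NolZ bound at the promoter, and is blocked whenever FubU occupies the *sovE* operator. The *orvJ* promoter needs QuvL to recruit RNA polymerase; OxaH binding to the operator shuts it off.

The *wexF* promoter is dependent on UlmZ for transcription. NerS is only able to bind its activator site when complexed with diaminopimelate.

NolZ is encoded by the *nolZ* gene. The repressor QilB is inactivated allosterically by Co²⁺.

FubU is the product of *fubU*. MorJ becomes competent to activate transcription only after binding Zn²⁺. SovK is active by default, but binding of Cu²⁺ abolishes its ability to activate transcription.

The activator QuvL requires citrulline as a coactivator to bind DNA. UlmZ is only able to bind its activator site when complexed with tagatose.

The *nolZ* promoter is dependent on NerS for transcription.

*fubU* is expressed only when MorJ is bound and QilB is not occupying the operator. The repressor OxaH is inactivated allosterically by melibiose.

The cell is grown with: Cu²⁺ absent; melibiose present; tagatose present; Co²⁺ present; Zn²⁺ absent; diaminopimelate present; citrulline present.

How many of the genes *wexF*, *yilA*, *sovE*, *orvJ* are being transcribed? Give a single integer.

Tagatose is present, so UlmZ is active.
No repressor is bound and UlmZ is active, so *wexF* is transcribed.
→ *wexF* is ON.
Cu²⁺ is absent, so SovK is active.
No repressor is bound and SovK is active, so *yilA* is transcribed.
→ *yilA* is ON.
Diaminopimelate is present, so NerS is active.
No repressor is bound and NerS is active, so *nolZ* is transcribed.
So NolZ is produced and active.
Co²⁺ is present, so QilB is inactive.
Zn²⁺ is absent, so MorJ is inactive.
Required activator MorJ is absent, so *fubU* is not transcribed.
So FubU is not produced.
No repressor is bound and NolZ is active, so *sovE* is transcribed.
→ *sovE* is ON.
Citrulline is present, so QuvL is active.
Melibiose is present, so OxaH is inactive.
No repressor is bound and QuvL is active, so *orvJ* is transcribed.
→ *orvJ* is ON.
4 of the 4 genes are transcribed.

4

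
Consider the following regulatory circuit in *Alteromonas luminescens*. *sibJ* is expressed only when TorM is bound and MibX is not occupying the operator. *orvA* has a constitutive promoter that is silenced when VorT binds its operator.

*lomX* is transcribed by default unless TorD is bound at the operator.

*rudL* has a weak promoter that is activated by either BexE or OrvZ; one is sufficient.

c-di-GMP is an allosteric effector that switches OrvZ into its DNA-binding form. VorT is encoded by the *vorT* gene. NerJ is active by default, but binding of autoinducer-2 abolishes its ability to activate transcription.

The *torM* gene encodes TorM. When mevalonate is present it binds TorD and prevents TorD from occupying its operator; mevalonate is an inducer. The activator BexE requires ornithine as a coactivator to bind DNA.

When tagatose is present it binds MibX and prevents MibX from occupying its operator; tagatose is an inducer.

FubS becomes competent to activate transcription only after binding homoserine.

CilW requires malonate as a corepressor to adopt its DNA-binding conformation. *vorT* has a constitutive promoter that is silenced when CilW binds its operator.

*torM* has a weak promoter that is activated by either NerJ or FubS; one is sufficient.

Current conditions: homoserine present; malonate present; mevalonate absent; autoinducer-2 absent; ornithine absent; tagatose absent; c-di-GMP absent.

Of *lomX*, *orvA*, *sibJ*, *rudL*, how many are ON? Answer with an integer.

1

Mevalonate is absent, so TorD is active.
With repressor TorD bound, *lomX* is not transcribed.
→ *lomX* is OFF.
Malonate is present, so CilW is active.
With repressor CilW bound, *vorT* is not transcribed.
So VorT is not produced.
With no repressor bound, *orvA* is transcribed.
→ *orvA* is ON.
Autoinducer-2 is absent, so NerJ is active.
Homoserine is present, so FubS is active.
Activator NerJ is present, so *torM* is transcribed.
So TorM is produced and active.
Tagatose is absent, so MibX is active.
With repressor MibX bound, *sibJ* is not transcribed.
→ *sibJ* is OFF.
Ornithine is absent, so BexE is inactive.
c-di-GMP is absent, so OrvZ is inactive.
No activator is available at the *rudL* promoter, so *rudL* is not transcribed.
→ *rudL* is OFF.
1 of the 4 genes is transcribed.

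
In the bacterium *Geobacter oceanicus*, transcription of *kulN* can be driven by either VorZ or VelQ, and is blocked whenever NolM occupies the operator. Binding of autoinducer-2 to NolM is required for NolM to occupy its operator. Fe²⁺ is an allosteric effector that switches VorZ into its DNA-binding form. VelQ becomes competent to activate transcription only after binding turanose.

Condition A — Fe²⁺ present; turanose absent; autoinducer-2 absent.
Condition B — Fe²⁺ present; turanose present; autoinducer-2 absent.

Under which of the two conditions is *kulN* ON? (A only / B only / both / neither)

Condition A:
Fe²⁺ is present, so VorZ is active.
Turanose is absent, so VelQ is inactive.
Autoinducer-2 is absent, so NolM is inactive.
Activator VorZ is present, so *kulN* is transcribed.
→ *kulN* is ON in A.
Condition B:
Fe²⁺ is present, so VorZ is active.
Turanose is present, so VelQ is active.
Autoinducer-2 is absent, so NolM is inactive.
Activator VorZ is present, so *kulN* is transcribed.
→ *kulN* is ON in B.

both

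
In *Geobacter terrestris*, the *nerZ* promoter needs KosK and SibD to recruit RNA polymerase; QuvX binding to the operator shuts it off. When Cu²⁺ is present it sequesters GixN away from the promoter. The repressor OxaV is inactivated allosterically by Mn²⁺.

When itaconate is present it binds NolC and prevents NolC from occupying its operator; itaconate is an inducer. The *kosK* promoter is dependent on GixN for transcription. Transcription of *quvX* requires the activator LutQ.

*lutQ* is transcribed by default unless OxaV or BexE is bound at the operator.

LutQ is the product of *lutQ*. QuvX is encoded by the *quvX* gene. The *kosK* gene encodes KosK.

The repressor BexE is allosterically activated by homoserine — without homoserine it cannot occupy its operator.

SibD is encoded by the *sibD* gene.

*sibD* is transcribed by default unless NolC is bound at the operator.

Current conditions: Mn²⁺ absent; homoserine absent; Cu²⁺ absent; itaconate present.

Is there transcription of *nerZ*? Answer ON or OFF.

ON

Cu²⁺ is absent, so GixN is active.
No repressor is bound and GixN is active, so *kosK* is transcribed.
So KosK is produced and active.
Mn²⁺ is absent, so OxaV is active.
Homoserine is absent, so BexE is inactive.
With repressor OxaV bound, *lutQ* is not transcribed.
So LutQ is not produced.
Required activator LutQ is absent, so *quvX* is not transcribed.
So QuvX is not produced.
Itaconate is present, so NolC is inactive.
With no repressor bound, *sibD* is transcribed.
So SibD is produced and active.
No repressor is bound and KosK and SibD are active, so *nerZ* is transcribed.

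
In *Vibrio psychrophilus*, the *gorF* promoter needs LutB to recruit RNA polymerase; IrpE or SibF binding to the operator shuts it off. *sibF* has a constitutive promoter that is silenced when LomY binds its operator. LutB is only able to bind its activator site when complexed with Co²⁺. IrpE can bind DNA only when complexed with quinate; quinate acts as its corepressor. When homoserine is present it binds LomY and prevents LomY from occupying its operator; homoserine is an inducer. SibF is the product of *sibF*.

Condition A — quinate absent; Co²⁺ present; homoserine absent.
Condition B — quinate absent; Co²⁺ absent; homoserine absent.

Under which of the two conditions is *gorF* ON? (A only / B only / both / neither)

A only

Condition A:
Quinate is absent, so IrpE is inactive.
Co²⁺ is present, so LutB is active.
Homoserine is absent, so LomY is active.
With repressor LomY bound, *sibF* is not transcribed.
So SibF is not produced.
No repressor is bound and LutB is active, so *gorF* is transcribed.
→ *gorF* is ON in A.
Condition B:
Quinate is absent, so IrpE is inactive.
Co²⁺ is absent, so LutB is inactive.
Homoserine is absent, so LomY is active.
With repressor LomY bound, *sibF* is not transcribed.
So SibF is not produced.
Required activator LutB is absent, so *gorF* is not transcribed.
→ *gorF* is OFF in B.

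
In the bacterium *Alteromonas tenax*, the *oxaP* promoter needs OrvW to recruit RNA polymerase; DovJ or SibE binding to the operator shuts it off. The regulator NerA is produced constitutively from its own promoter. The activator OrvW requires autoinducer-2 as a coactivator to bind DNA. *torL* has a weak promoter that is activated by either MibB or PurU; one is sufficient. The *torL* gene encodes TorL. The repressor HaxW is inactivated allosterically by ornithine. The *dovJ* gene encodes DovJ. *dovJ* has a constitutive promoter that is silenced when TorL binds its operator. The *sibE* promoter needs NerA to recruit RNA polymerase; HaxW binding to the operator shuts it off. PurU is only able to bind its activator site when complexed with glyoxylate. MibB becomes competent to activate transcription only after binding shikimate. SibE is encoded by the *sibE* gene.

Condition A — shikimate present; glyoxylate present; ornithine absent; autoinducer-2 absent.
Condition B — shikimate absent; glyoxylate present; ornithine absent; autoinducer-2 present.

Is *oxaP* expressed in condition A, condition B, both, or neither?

B only

Condition A:
Shikimate is present, so MibB is active.
Glyoxylate is present, so PurU is active.
Activator MibB is present, so *torL* is transcribed.
So TorL is produced and active.
With repressor TorL bound, *dovJ* is not transcribed.
So DovJ is not produced.
NerA is produced constitutively and is active.
Ornithine is absent, so HaxW is active.
With repressor HaxW bound, *sibE* is not transcribed.
So SibE is not produced.
Autoinducer-2 is absent, so OrvW is inactive.
Required activator OrvW is absent, so *oxaP* is not transcribed.
→ *oxaP* is OFF in A.
Condition B:
Shikimate is absent, so MibB is inactive.
Glyoxylate is present, so PurU is active.
Activator PurU is present, so *torL* is transcribed.
So TorL is produced and active.
With repressor TorL bound, *dovJ* is not transcribed.
So DovJ is not produced.
NerA is produced constitutively and is active.
Ornithine is absent, so HaxW is active.
With repressor HaxW bound, *sibE* is not transcribed.
So SibE is not produced.
Autoinducer-2 is present, so OrvW is active.
No repressor is bound and OrvW is active, so *oxaP* is transcribed.
→ *oxaP* is ON in B.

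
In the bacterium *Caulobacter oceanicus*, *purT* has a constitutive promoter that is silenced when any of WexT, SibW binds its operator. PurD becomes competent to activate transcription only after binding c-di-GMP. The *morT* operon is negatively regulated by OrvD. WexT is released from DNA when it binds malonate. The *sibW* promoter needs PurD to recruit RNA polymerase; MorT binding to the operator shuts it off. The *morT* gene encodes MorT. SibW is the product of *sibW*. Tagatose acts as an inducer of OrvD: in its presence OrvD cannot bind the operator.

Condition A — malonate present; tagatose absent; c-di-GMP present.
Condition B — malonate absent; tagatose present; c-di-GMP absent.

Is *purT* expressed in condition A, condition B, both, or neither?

neither

Condition A:
Malonate is present, so WexT is inactive.
Tagatose is absent, so OrvD is active.
With repressor OrvD bound, *morT* is not transcribed.
So MorT is not produced.
c-di-GMP is present, so PurD is active.
No repressor is bound and PurD is active, so *sibW* is transcribed.
So SibW is produced and active.
With repressor SibW bound, *purT* is not transcribed.
→ *purT* is OFF in A.
Condition B:
Malonate is absent, so WexT is active.
Tagatose is present, so OrvD is inactive.
With no repressor bound, *morT* is transcribed.
So MorT is produced and active.
c-di-GMP is absent, so PurD is inactive.
With repressor MorT bound, *sibW* is not transcribed.
So SibW is not produced.
With repressor WexT bound, *purT* is not transcribed.
→ *purT* is OFF in B.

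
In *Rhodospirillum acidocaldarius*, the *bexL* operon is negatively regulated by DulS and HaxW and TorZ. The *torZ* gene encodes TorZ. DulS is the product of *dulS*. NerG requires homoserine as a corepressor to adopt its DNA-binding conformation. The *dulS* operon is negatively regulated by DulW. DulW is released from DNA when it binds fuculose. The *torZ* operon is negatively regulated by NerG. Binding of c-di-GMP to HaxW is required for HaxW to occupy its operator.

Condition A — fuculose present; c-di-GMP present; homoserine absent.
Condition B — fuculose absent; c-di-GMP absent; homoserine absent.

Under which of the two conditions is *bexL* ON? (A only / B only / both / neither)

Condition A:
Fuculose is present, so DulW is inactive.
With no repressor bound, *dulS* is transcribed.
So DulS is produced and active.
c-di-GMP is present, so HaxW is active.
Homoserine is absent, so NerG is inactive.
With no repressor bound, *torZ* is transcribed.
So TorZ is produced and active.
With repressor DulS bound, *bexL* is not transcribed.
→ *bexL* is OFF in A.
Condition B:
Fuculose is absent, so DulW is active.
With repressor DulW bound, *dulS* is not transcribed.
So DulS is not produced.
c-di-GMP is absent, so HaxW is inactive.
Homoserine is absent, so NerG is inactive.
With no repressor bound, *torZ* is transcribed.
So TorZ is produced and active.
With repressor TorZ bound, *bexL* is not transcribed.
→ *bexL* is OFF in B.

neither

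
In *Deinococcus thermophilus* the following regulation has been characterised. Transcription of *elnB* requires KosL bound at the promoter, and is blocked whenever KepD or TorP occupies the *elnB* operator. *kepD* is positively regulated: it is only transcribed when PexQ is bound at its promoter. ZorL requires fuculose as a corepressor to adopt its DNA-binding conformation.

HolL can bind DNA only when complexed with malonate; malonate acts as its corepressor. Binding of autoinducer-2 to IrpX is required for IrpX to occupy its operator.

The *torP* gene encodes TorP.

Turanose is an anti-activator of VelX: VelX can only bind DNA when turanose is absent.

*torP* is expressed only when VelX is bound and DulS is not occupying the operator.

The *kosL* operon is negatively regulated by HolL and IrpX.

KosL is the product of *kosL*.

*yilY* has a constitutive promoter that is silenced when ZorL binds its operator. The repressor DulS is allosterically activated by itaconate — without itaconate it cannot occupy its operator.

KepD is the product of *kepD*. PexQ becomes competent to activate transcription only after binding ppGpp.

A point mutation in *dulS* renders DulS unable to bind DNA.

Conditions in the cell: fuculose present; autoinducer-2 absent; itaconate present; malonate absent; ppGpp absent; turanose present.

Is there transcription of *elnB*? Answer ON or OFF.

ON

ppGpp is absent, so PexQ is inactive.
Required activator PexQ is absent, so *kepD* is not transcribed.
So KepD is not produced.
Malonate is absent, so HolL is inactive.
Autoinducer-2 is absent, so IrpX is inactive.
With no repressor bound, *kosL* is transcribed.
So KosL is produced and active.
DulS is non-functional in this strain, so it has no effect.
Turanose is present, so VelX is inactive.
Required activator VelX is absent, so *torP* is not transcribed.
So TorP is not produced.
No repressor is bound and KosL is active, so *elnB* is transcribed.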